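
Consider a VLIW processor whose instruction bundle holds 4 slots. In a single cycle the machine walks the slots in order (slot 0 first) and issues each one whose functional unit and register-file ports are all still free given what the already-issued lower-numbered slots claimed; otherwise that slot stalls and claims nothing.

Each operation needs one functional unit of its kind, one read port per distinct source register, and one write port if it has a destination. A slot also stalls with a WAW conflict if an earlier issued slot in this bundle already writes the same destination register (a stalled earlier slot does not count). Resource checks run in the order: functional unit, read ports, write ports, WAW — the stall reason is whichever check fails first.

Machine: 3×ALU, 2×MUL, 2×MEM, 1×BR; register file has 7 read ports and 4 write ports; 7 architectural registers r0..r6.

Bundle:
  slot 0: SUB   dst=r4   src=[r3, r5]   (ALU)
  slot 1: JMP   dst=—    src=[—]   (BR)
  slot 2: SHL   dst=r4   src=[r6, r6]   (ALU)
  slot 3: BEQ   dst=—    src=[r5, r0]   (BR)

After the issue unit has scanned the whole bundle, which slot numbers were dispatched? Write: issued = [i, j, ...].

[0] ALU needs rd=2 wr=1: ok; after: ALU=2 MUL=2 MEM=2 BR=1, R=5, W=3
[1] BR needs rd=0 wr=0: ok; after: ALU=2 MUL=2 MEM=2 BR=0, R=5, W=3
[2] ALU needs rd=1 wr=1: WAW; after: ALU=2 MUL=2 MEM=2 BR=0, R=5, W=3
[3] BR needs rd=2 wr=0: FU; after: ALU=2 MUL=2 MEM=2 BR=0, R=5, W=3

issued = [0, 1]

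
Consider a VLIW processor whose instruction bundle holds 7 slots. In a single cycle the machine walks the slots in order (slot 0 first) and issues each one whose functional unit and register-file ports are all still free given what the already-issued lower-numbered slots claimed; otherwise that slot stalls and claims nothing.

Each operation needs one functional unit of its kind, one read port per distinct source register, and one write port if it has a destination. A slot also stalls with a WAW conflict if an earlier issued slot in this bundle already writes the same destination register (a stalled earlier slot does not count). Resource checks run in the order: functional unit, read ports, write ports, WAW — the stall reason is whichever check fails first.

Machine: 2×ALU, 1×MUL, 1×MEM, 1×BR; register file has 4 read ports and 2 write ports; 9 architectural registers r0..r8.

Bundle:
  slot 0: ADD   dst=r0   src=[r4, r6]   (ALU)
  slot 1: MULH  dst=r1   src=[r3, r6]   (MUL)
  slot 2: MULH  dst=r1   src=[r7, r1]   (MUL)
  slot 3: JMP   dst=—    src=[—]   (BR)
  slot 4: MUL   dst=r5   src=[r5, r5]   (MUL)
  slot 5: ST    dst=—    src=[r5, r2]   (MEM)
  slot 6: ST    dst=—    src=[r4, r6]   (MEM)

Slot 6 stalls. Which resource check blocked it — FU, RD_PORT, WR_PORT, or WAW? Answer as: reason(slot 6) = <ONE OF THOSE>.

  0. ALU→r0 ⇒ go  {1A/1Mu/1Ld/1B | 2r 1w}
  1. MUL→r1 ⇒ go  {1A/0Mu/1Ld/1B | 0r 0w}
  2. MUL→r1 ⇒ no(FU)  {1A/0Mu/1Ld/1B | 0r 0w}
  3. BR ⇒ go  {1A/0Mu/1Ld/0B | 0r 0w}
  4. MUL→r5 ⇒ no(FU)  {1A/0Mu/1Ld/0B | 0r 0w}
  5. MEM ⇒ no(RD_PORT)  {1A/0Mu/1Ld/0B | 0r 0w}
  6. MEM ⇒ no(RD_PORT)  {1A/0Mu/1Ld/0B | 0r 0w}

reason(slot 6) = RD_PORT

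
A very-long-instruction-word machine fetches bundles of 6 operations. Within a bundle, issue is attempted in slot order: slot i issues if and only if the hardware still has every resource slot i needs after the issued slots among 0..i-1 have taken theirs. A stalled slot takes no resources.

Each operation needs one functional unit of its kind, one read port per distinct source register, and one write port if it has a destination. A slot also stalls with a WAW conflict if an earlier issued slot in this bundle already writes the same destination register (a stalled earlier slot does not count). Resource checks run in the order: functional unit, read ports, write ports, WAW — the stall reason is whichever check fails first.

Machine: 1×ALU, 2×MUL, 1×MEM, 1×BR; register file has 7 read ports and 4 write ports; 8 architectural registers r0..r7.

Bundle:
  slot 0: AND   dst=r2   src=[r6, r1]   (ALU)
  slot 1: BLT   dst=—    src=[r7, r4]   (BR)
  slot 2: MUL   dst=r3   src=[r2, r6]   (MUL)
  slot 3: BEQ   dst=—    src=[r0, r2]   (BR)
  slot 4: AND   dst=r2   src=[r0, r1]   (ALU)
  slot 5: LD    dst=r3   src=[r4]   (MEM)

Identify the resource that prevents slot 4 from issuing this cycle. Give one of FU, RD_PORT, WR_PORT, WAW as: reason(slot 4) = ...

reason(slot 4) = FU

  0. ALU→r2 ⇒ go  {0A/2Mu/1Ld/1B | 5r 3w}
  1. BR ⇒ go  {0A/2Mu/1Ld/0B | 3r 3w}
  2. MUL→r3 ⇒ go  {0A/1Mu/1Ld/0B | 1r 2w}
  3. BR ⇒ no(FU)  {0A/1Mu/1Ld/0B | 1r 2w}
  4. ALU→r2 ⇒ no(FU)  {0A/1Mu/1Ld/0B | 1r 2w}
  5. MEM→r3 ⇒ no(WAW)  {0A/1Mu/1Ld/0B | 1r 2w}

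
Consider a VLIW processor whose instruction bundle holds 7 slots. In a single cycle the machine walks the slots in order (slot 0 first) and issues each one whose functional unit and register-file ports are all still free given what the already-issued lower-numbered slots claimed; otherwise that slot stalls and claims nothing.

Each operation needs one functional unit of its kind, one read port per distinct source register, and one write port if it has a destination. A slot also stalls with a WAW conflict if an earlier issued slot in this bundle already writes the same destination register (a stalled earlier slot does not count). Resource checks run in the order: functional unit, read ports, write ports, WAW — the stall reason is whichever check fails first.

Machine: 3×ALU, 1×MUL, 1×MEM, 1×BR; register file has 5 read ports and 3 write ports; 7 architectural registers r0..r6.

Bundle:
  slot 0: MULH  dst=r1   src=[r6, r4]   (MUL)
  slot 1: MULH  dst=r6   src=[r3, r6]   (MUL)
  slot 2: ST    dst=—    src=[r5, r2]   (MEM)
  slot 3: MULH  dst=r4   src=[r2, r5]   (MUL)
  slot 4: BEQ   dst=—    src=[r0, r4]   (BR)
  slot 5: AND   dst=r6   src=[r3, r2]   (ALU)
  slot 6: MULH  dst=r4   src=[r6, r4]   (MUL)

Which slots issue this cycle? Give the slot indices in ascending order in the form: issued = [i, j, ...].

  0. MUL→r1 ⇒ go  {3A/0Mu/1Ld/1B | 3r 2w}
  1. MUL→r6 ⇒ no(FU)  {3A/0Mu/1Ld/1B | 3r 2w}
  2. MEM ⇒ go  {3A/0Mu/0Ld/1B | 1r 2w}
  3. MUL→r4 ⇒ no(FU)  {3A/0Mu/0Ld/1B | 1r 2w}
  4. BR ⇒ no(RD_PORT)  {3A/0Mu/0Ld/1B | 1r 2w}
  5. ALU→r6 ⇒ no(RD_PORT)  {3A/0Mu/0Ld/1B | 1r 2w}
  6. MUL→r4 ⇒ no(FU)  {3A/0Mu/0Ld/1B | 1r 2w}

issued = [0, 2]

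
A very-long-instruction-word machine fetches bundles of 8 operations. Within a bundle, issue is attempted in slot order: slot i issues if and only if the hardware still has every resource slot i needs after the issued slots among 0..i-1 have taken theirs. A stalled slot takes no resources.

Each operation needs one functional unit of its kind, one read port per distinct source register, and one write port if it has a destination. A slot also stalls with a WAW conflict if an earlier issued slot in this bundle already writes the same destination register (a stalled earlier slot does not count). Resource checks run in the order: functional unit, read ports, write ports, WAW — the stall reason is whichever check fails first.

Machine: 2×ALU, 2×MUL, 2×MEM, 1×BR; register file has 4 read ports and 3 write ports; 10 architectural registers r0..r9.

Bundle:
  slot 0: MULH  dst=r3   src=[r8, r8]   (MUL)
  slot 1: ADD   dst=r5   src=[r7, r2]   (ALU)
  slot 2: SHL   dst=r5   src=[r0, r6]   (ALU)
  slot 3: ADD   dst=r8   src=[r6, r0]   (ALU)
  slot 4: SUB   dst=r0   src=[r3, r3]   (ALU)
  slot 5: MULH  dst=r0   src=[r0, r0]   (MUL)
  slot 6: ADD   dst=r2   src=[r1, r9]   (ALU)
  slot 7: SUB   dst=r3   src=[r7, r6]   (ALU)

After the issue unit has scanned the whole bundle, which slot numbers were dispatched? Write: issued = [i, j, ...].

issued = [0, 1, 4]

slot 0 (MUL): ISSUE — free A2,Mu1,Ld2,B1 rp3 wp2
slot 1 (ALU): ISSUE — free A1,Mu1,Ld2,B1 rp1 wp1
slot 2 (ALU): stall RD_PORT — free A1,Mu1,Ld2,B1 rp1 wp1
slot 3 (ALU): stall RD_PORT — free A1,Mu1,Ld2,B1 rp1 wp1
slot 4 (ALU): ISSUE — free A0,Mu1,Ld2,B1 rp0 wp0
slot 5 (MUL): stall RD_PORT — free A0,Mu1,Ld2,B1 rp0 wp0
slot 6 (ALU): stall FU — free A0,Mu1,Ld2,B1 rp0 wp0
slot 7 (ALU): stall FU — free A0,Mu1,Ld2,B1 rp0 wp0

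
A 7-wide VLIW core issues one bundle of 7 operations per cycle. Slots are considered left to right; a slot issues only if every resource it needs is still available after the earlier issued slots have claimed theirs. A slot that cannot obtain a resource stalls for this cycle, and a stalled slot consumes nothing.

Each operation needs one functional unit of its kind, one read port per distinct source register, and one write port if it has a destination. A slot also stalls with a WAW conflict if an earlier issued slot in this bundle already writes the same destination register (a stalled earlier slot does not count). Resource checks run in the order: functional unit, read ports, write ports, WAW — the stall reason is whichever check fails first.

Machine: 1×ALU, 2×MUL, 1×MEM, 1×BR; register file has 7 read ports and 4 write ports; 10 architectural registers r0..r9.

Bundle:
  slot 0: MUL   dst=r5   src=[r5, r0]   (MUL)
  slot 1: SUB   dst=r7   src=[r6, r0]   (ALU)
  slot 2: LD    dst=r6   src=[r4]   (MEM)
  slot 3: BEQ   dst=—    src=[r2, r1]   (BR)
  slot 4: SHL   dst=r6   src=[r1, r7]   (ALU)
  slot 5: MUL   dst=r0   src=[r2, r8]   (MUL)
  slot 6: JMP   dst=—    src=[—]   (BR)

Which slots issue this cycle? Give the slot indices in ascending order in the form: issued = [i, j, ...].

(0) want 1×MUL +2rd +1wr — yes → AL1|MU1|ME1|BR1|rd5|wr3
(1) want 1×ALU +2rd +1wr — yes → AL0|MU1|ME1|BR1|rd3|wr2
(2) want 1×MEM +1rd +1wr — yes → AL0|MU1|ME0|BR1|rd2|wr1
(3) want 1×BR +2rd +0wr — yes → AL0|MU1|ME0|BR0|rd0|wr1
(4) want 1×ALU +2rd +1wr — FU → AL0|MU1|ME0|BR0|rd0|wr1
(5) want 1×MUL +2rd +1wr — RD_PORT → AL0|MU1|ME0|BR0|rd0|wr1
(6) want 1×BR +0rd +0wr — FU → AL0|MU1|ME0|BR0|rd0|wr1

issued = [0, 1, 2, 3]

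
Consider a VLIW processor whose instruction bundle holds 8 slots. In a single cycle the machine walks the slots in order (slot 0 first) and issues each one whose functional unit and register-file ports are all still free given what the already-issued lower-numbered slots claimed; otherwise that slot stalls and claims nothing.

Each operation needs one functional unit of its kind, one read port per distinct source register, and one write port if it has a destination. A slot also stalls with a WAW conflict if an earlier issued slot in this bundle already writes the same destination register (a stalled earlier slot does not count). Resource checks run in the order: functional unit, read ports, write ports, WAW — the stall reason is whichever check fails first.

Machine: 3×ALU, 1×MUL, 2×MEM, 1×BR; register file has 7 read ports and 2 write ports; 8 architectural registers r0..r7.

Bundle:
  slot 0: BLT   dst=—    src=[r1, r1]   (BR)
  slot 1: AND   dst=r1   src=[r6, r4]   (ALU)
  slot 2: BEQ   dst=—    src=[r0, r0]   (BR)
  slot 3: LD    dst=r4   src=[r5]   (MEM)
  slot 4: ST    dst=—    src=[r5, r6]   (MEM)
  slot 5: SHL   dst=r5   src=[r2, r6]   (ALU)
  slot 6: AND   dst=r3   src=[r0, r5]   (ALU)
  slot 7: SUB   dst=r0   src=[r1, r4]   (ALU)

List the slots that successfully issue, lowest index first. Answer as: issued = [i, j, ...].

issued = [0, 1, 3, 4]

[0] BR needs rd=1 wr=0: ok; after: ALU=3 MUL=1 MEM=2 BR=0, R=6, W=2
[1] ALU needs rd=2 wr=1: ok; after: ALU=2 MUL=1 MEM=2 BR=0, R=4, W=1
[2] BR needs rd=1 wr=0: FU; after: ALU=2 MUL=1 MEM=2 BR=0, R=4, W=1
[3] MEM needs rd=1 wr=1: ok; after: ALU=2 MUL=1 MEM=1 BR=0, R=3, W=0
[4] MEM needs rd=2 wr=0: ok; after: ALU=2 MUL=1 MEM=0 BR=0, R=1, W=0
[5] ALU needs rd=2 wr=1: RD_PORT; after: ALU=2 MUL=1 MEM=0 BR=0, R=1, W=0
[6] ALU needs rd=2 wr=1: RD_PORT; after: ALU=2 MUL=1 MEM=0 BR=0, R=1, W=0
[7] ALU needs rd=2 wr=1: RD_PORT; after: ALU=2 MUL=1 MEM=0 BR=0, R=1, W=0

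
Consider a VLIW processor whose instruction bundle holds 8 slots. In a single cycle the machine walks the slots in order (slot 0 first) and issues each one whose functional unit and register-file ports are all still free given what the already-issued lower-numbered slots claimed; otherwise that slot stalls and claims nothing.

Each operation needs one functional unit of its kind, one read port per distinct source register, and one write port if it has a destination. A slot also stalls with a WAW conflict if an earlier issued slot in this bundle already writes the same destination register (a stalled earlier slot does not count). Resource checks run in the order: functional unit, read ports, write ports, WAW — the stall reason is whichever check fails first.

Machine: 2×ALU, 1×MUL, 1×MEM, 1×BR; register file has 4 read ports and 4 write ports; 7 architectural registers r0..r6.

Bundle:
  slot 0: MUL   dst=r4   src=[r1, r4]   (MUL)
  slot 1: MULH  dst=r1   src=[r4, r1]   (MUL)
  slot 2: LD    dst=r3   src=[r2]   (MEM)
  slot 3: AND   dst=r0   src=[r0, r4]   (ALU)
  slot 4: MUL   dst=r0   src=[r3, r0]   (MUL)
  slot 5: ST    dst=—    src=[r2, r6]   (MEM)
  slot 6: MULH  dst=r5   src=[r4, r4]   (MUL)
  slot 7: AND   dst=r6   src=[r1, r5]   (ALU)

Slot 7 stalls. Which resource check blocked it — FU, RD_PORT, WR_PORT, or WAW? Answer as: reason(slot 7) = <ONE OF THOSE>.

reason(slot 7) = RD_PORT

slot 0 (MUL): ISSUE — free A2,Mu0,Ld1,B1 rp2 wp3
slot 1 (MUL): stall FU — free A2,Mu0,Ld1,B1 rp2 wp3
slot 2 (MEM): ISSUE — free A2,Mu0,Ld0,B1 rp1 wp2
slot 3 (ALU): stall RD_PORT — free A2,Mu0,Ld0,B1 rp1 wp2
slot 4 (MUL): stall FU — free A2,Mu0,Ld0,B1 rp1 wp2
slot 5 (MEM): stall FU — free A2,Mu0,Ld0,B1 rp1 wp2
slot 6 (MUL): stall FU — free A2,Mu0,Ld0,B1 rp1 wp2
slot 7 (ALU): stall RD_PORT — free A2,Mu0,Ld0,B1 rp1 wp2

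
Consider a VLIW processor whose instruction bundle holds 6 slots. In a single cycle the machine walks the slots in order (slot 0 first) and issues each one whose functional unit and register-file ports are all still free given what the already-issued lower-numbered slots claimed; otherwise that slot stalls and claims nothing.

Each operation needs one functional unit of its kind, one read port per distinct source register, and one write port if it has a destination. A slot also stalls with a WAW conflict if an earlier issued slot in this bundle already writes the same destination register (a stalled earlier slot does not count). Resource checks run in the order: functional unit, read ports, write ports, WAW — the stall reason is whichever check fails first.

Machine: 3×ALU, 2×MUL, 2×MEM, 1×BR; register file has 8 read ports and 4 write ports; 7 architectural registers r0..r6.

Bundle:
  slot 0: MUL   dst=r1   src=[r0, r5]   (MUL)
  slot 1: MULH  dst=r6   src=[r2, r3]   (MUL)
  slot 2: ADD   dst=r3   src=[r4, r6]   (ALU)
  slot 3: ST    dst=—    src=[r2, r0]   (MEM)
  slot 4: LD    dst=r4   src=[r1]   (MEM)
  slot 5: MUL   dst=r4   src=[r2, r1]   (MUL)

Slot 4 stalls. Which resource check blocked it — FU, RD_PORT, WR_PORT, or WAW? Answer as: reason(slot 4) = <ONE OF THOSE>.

#0 MUL src=r0,r5 dispatched  <A:3 Mu:1 Ld:2 B:1 rd:6 wr:3>
#1 MUL src=r2,r3 dispatched  <A:3 Mu:0 Ld:2 B:1 rd:4 wr:2>
#2 ALU src=r4,r6 dispatched  <A:2 Mu:0 Ld:2 B:1 rd:2 wr:1>
#3 MEM src=r2,r0 dispatched  <A:2 Mu:0 Ld:1 B:1 rd:0 wr:1>
#4 MEM src=r1 held:RD_PORT  <A:2 Mu:0 Ld:1 B:1 rd:0 wr:1>
#5 MUL src=r2,r1 held:FU  <A:2 Mu:0 Ld:1 B:1 rd:0 wr:1>

reason(slot 4) = RD_PORT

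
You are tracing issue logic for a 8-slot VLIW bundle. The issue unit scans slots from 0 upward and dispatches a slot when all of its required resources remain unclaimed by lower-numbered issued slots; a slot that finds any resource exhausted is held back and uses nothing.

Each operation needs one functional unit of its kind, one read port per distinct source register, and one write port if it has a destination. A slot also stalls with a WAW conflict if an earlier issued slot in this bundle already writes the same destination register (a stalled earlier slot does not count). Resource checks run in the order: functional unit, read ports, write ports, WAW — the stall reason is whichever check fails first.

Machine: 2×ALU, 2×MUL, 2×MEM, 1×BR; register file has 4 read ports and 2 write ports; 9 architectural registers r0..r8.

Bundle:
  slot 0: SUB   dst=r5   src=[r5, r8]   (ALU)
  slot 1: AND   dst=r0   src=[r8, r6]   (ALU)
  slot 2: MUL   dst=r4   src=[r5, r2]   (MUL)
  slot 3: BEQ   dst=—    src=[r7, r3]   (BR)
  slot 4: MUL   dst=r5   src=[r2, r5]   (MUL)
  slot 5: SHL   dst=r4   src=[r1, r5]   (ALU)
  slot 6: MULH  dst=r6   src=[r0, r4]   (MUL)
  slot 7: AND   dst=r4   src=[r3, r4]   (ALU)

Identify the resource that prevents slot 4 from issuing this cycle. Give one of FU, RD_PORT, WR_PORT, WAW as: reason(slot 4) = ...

reason(slot 4) = RD_PORT

slot 0 (ALU): ISSUE — free A1,Mu2,Ld2,B1 rp2 wp1
slot 1 (ALU): ISSUE — free A0,Mu2,Ld2,B1 rp0 wp0
slot 2 (MUL): stall RD_PORT — free A0,Mu2,Ld2,B1 rp0 wp0
slot 3 (BR): stall RD_PORT — free A0,Mu2,Ld2,B1 rp0 wp0
slot 4 (MUL): stall RD_PORT — free A0,Mu2,Ld2,B1 rp0 wp0
slot 5 (ALU): stall FU — free A0,Mu2,Ld2,B1 rp0 wp0
slot 6 (MUL): stall RD_PORT — free A0,Mu2,Ld2,B1 rp0 wp0
slot 7 (ALU): stall FU — free A0,Mu2,Ld2,B1 rp0 wp0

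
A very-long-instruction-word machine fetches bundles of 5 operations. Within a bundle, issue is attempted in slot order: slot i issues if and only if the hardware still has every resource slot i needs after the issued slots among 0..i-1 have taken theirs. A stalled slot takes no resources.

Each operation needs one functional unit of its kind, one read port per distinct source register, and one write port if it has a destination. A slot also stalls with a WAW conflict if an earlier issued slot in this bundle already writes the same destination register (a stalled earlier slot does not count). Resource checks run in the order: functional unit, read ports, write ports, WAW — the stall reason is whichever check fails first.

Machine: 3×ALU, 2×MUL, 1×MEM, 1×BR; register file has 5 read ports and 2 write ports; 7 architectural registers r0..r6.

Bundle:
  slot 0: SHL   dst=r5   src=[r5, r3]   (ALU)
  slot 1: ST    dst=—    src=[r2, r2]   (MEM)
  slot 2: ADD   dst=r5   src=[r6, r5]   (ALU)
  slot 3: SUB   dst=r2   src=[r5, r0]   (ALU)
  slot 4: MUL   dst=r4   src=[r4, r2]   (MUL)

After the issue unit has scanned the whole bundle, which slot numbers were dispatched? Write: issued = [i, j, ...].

slot 0 (ALU): ISSUE — free A2,Mu2,Ld1,B1 rp3 wp1
slot 1 (MEM): ISSUE — free A2,Mu2,Ld0,B1 rp2 wp1
slot 2 (ALU): stall WAW — free A2,Mu2,Ld0,B1 rp2 wp1
slot 3 (ALU): ISSUE — free A1,Mu2,Ld0,B1 rp0 wp0
slot 4 (MUL): stall RD_PORT — free A1,Mu2,Ld0,B1 rp0 wp0

issued = [0, 1, 3]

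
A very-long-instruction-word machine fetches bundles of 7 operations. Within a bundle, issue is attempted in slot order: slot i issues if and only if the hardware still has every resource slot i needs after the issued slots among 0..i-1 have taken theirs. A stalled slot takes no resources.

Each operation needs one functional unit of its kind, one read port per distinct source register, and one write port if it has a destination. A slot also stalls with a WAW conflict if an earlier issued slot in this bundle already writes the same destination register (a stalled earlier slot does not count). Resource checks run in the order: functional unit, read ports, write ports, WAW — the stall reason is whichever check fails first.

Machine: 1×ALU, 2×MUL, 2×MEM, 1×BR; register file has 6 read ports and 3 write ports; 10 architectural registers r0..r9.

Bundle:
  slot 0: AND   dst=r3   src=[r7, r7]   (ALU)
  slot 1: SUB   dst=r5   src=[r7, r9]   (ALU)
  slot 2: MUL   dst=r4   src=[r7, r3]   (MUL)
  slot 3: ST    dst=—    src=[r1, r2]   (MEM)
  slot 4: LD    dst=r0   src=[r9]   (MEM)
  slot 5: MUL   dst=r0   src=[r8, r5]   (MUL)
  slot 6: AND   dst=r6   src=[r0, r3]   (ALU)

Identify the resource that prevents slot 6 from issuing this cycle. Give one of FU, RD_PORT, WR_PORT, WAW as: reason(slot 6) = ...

[0] ALU needs rd=1 wr=1: ok; after: ALU=0 MUL=2 MEM=2 BR=1, R=5, W=2
[1] ALU needs rd=2 wr=1: FU; after: ALU=0 MUL=2 MEM=2 BR=1, R=5, W=2
[2] MUL needs rd=2 wr=1: ok; after: ALU=0 MUL=1 MEM=2 BR=1, R=3, W=1
[3] MEM needs rd=2 wr=0: ok; after: ALU=0 MUL=1 MEM=1 BR=1, R=1, W=1
[4] MEM needs rd=1 wr=1: ok; after: ALU=0 MUL=1 MEM=0 BR=1, R=0, W=0
[5] MUL needs rd=2 wr=1: RD_PORT; after: ALU=0 MUL=1 MEM=0 BR=1, R=0, W=0
[6] ALU needs rd=2 wr=1: FU; after: ALU=0 MUL=1 MEM=0 BR=1, R=0, W=0

reason(slot 6) = FU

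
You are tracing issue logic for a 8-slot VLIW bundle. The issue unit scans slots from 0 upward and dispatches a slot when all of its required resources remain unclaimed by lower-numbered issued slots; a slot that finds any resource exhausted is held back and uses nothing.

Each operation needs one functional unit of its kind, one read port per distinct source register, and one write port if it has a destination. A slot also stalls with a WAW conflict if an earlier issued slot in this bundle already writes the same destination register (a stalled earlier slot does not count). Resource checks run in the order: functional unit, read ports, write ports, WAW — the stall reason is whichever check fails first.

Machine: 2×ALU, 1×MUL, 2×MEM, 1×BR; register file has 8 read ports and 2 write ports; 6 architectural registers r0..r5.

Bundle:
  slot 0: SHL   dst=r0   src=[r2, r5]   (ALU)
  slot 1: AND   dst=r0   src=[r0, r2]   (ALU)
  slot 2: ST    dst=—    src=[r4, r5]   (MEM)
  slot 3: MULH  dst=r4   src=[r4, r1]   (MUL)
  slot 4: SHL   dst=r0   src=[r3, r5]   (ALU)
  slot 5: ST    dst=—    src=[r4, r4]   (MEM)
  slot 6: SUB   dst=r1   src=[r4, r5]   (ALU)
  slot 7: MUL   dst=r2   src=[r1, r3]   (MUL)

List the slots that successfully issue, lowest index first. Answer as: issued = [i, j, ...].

issued = [0, 2, 3, 5]

slot 0 (ALU): ISSUE — free A1,Mu1,Ld2,B1 rp6 wp1
slot 1 (ALU): stall WAW — free A1,Mu1,Ld2,B1 rp6 wp1
slot 2 (MEM): ISSUE — free A1,Mu1,Ld1,B1 rp4 wp1
slot 3 (MUL): ISSUE — free A1,Mu0,Ld1,B1 rp2 wp0
slot 4 (ALU): stall WR_PORT — free A1,Mu0,Ld1,B1 rp2 wp0
slot 5 (MEM): ISSUE — free A1,Mu0,Ld0,B1 rp1 wp0
slot 6 (ALU): stall RD_PORT — free A1,Mu0,Ld0,B1 rp1 wp0
slot 7 (MUL): stall FU — free A1,Mu0,Ld0,B1 rp1 wp0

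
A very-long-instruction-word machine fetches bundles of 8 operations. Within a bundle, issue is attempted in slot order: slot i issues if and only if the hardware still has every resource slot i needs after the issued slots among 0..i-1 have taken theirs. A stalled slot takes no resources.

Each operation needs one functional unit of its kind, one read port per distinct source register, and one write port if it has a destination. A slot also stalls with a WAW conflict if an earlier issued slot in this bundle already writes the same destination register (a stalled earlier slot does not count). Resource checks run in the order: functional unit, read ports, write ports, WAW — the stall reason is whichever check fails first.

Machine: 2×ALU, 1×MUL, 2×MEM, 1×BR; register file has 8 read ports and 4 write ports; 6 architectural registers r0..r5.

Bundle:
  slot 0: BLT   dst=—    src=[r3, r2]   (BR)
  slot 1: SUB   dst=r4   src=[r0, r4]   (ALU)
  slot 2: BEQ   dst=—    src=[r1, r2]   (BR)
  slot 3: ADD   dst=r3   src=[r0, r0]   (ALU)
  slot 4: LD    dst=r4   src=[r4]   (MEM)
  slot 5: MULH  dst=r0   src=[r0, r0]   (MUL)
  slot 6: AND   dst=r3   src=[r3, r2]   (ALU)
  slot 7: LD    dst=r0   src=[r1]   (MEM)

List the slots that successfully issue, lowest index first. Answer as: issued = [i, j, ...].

#0 BR src=r3,r2 dispatched  <A:2 Mu:1 Ld:2 B:0 rd:6 wr:4>
#1 ALU src=r0,r4 dispatched  <A:1 Mu:1 Ld:2 B:0 rd:4 wr:3>
#2 BR src=r1,r2 held:FU  <A:1 Mu:1 Ld:2 B:0 rd:4 wr:3>
#3 ALU src=r0,r0 dispatched  <A:0 Mu:1 Ld:2 B:0 rd:3 wr:2>
#4 MEM src=r4 held:WAW  <A:0 Mu:1 Ld:2 B:0 rd:3 wr:2>
#5 MUL src=r0,r0 dispatched  <A:0 Mu:0 Ld:2 B:0 rd:2 wr:1>
#6 ALU src=r3,r2 held:FU  <A:0 Mu:0 Ld:2 B:0 rd:2 wr:1>
#7 MEM src=r1 held:WAW  <A:0 Mu:0 Ld:2 B:0 rd:2 wr:1>

issued = [0, 1, 3, 5]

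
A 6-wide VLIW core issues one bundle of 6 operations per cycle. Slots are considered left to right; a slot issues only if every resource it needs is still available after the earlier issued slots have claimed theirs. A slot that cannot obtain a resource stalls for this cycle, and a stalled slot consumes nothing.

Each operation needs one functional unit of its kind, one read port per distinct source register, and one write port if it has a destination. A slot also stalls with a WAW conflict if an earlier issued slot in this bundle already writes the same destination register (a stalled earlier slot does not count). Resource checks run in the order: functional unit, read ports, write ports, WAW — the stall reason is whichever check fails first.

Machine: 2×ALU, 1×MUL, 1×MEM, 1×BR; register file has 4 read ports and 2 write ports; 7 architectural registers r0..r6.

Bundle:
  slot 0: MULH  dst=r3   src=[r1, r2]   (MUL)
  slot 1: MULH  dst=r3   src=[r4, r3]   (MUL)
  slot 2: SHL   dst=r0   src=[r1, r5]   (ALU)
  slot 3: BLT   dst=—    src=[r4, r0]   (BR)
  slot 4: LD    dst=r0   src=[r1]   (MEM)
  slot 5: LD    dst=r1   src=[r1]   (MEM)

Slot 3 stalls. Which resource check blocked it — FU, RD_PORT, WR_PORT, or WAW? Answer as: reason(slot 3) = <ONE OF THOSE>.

reason(slot 3) = RD_PORT

  0. MUL→r3 ⇒ go  {2A/0Mu/1Ld/1B | 2r 1w}
  1. MUL→r3 ⇒ no(FU)  {2A/0Mu/1Ld/1B | 2r 1w}
  2. ALU→r0 ⇒ go  {1A/0Mu/1Ld/1B | 0r 0w}
  3. BR ⇒ no(RD_PORT)  {1A/0Mu/1Ld/1B | 0r 0w}
  4. MEM→r0 ⇒ no(RD_PORT)  {1A/0Mu/1Ld/1B | 0r 0w}
  5. MEM→r1 ⇒ no(RD_PORT)  {1A/0Mu/1Ld/1B | 0r 0w}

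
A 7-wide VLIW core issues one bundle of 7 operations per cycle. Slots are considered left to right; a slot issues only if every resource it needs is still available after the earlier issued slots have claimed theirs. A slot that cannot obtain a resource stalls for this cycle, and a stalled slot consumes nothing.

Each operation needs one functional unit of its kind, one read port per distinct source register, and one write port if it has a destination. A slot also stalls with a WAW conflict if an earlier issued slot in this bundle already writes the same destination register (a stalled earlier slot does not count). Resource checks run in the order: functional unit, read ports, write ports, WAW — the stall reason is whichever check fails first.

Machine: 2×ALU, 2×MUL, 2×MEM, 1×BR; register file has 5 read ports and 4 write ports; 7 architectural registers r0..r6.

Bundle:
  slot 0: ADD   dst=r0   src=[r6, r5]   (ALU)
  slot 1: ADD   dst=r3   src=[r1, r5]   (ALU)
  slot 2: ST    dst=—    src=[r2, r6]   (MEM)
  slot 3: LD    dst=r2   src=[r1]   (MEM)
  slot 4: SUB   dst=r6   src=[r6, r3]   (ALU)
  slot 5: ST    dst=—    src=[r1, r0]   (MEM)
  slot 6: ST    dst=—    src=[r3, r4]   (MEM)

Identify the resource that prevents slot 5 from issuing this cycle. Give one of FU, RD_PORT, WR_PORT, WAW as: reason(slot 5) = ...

reason(slot 5) = RD_PORT

slot 0 (ALU): ISSUE — free A1,Mu2,Ld2,B1 rp3 wp3
slot 1 (ALU): ISSUE — free A0,Mu2,Ld2,B1 rp1 wp2
slot 2 (MEM): stall RD_PORT — free A0,Mu2,Ld2,B1 rp1 wp2
slot 3 (MEM): ISSUE — free A0,Mu2,Ld1,B1 rp0 wp1
slot 4 (ALU): stall FU — free A0,Mu2,Ld1,B1 rp0 wp1
slot 5 (MEM): stall RD_PORT — free A0,Mu2,Ld1,B1 rp0 wp1
slot 6 (MEM): stall RD_PORT — free A0,Mu2,Ld1,B1 rp0 wp1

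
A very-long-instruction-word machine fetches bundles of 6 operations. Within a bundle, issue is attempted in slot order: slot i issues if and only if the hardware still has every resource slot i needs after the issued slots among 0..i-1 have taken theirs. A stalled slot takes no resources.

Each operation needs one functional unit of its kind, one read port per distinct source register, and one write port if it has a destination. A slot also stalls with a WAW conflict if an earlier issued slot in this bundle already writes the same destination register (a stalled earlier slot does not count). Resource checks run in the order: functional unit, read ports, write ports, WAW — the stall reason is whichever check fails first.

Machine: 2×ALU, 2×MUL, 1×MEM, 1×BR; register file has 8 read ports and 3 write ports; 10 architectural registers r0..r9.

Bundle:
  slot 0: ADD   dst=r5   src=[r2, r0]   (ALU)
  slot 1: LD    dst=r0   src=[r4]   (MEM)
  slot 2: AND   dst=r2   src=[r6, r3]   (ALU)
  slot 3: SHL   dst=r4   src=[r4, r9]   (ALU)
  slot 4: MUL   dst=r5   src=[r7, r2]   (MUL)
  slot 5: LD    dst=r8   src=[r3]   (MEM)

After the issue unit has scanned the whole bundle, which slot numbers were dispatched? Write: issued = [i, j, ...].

issued = [0, 1, 2]

  0. ALU→r5 ⇒ go  {1A/2Mu/1Ld/1B | 6r 2w}
  1. MEM→r0 ⇒ go  {1A/2Mu/0Ld/1B | 5r 1w}
  2. ALU→r2 ⇒ go  {0A/2Mu/0Ld/1B | 3r 0w}
  3. ALU→r4 ⇒ no(FU)  {0A/2Mu/0Ld/1B | 3r 0w}
  4. MUL→r5 ⇒ no(WR_PORT)  {0A/2Mu/0Ld/1B | 3r 0w}
  5. MEM→r8 ⇒ no(FU)  {0A/2Mu/0Ld/1B | 3r 0w}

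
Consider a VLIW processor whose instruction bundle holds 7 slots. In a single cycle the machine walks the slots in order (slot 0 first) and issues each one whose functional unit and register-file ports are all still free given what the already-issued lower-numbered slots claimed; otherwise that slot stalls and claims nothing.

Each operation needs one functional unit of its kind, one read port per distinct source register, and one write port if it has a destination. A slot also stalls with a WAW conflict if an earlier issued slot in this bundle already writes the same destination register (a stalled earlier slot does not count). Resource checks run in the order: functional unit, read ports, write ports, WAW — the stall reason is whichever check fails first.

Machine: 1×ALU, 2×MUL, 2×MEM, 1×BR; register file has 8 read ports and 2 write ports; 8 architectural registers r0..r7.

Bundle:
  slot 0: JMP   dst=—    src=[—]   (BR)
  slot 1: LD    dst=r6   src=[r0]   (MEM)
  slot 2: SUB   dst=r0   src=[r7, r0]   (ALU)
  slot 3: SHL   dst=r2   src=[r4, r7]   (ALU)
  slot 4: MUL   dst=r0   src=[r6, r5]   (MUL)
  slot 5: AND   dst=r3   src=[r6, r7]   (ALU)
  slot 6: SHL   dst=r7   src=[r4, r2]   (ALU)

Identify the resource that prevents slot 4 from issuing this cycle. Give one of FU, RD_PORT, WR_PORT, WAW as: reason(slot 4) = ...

#0 BR src=- dispatched  <A:1 Mu:2 Ld:2 B:0 rd:8 wr:2>
#1 MEM src=r0 dispatched  <A:1 Mu:2 Ld:1 B:0 rd:7 wr:1>
#2 ALU src=r7,r0 dispatched  <A:0 Mu:2 Ld:1 B:0 rd:5 wr:0>
#3 ALU src=r4,r7 held:FU  <A:0 Mu:2 Ld:1 B:0 rd:5 wr:0>
#4 MUL src=r6,r5 held:WR_PORT  <A:0 Mu:2 Ld:1 B:0 rd:5 wr:0>
#5 ALU src=r6,r7 held:FU  <A:0 Mu:2 Ld:1 B:0 rd:5 wr:0>
#6 ALU src=r4,r2 held:FU  <A:0 Mu:2 Ld:1 B:0 rd:5 wr:0>

reason(slot 4) = WR_PORT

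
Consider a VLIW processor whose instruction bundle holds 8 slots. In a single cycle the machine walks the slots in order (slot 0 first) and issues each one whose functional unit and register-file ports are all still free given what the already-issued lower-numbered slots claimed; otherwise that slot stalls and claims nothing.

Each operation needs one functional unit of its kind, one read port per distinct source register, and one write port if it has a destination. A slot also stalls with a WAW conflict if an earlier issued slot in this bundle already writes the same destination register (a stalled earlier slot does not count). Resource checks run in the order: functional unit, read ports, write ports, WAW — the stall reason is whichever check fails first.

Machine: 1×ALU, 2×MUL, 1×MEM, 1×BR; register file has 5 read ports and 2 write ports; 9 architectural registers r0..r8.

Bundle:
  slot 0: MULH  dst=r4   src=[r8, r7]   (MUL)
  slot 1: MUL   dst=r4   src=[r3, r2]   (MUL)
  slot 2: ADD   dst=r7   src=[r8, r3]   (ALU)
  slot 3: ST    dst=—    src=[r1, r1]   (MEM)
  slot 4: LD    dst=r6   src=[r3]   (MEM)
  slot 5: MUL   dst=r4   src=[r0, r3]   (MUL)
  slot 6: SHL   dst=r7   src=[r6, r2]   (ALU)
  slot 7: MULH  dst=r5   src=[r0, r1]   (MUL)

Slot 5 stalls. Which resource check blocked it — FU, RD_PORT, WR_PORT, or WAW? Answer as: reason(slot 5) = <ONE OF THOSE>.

(0) want 1×MUL +2rd +1wr — yes → AL1|MU1|ME1|BR1|rd3|wr1
(1) want 1×MUL +2rd +1wr — WAW → AL1|MU1|ME1|BR1|rd3|wr1
(2) want 1×ALU +2rd +1wr — yes → AL0|MU1|ME1|BR1|rd1|wr0
(3) want 1×MEM +1rd +0wr — yes → AL0|MU1|ME0|BR1|rd0|wr0
(4) want 1×MEM +1rd +1wr — FU → AL0|MU1|ME0|BR1|rd0|wr0
(5) want 1×MUL +2rd +1wr — RD_PORT → AL0|MU1|ME0|BR1|rd0|wr0
(6) want 1×ALU +2rd +1wr — FU → AL0|MU1|ME0|BR1|rd0|wr0
(7) want 1×MUL +2rd +1wr — RD_PORT → AL0|MU1|ME0|BR1|rd0|wr0

reason(slot 5) = RD_PORT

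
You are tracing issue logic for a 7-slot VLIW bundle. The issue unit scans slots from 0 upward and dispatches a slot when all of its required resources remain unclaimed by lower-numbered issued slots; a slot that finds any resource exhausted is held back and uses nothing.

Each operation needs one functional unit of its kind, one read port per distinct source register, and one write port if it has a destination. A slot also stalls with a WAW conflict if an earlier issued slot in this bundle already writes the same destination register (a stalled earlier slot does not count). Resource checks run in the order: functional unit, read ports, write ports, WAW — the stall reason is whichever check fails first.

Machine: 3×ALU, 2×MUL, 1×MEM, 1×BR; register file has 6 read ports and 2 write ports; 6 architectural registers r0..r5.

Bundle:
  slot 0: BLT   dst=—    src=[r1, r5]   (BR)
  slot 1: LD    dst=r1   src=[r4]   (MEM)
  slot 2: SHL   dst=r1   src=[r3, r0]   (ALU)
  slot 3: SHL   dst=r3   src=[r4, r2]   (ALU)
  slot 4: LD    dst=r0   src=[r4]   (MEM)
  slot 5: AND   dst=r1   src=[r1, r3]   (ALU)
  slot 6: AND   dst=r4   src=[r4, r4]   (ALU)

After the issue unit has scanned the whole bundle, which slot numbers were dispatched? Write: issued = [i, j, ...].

issued = [0, 1, 3]

  0. BR ⇒ go  {3A/2Mu/1Ld/0B | 4r 2w}
  1. MEM→r1 ⇒ go  {3A/2Mu/0Ld/0B | 3r 1w}
  2. ALU→r1 ⇒ no(WAW)  {3A/2Mu/0Ld/0B | 3r 1w}
  3. ALU→r3 ⇒ go  {2A/2Mu/0Ld/0B | 1r 0w}
  4. MEM→r0 ⇒ no(FU)  {2A/2Mu/0Ld/0B | 1r 0w}
  5. ALU→r1 ⇒ no(RD_PORT)  {2A/2Mu/0Ld/0B | 1r 0w}
  6. ALU→r4 ⇒ no(WR_PORT)  {2A/2Mu/0Ld/0B | 1r 0w}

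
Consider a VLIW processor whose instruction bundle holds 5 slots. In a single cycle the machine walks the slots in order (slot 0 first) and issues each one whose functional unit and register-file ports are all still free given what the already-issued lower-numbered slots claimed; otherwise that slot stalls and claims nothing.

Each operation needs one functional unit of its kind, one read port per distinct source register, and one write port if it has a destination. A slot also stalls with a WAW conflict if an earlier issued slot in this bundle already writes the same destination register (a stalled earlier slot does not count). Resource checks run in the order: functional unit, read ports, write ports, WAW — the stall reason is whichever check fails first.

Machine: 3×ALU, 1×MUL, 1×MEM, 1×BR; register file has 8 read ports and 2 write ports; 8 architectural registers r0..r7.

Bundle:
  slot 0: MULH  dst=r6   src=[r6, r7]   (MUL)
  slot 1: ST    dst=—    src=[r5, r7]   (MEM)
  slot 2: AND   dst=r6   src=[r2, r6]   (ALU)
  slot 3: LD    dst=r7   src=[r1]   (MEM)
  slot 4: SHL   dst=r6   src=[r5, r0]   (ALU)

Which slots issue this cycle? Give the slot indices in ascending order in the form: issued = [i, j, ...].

[0] MUL needs rd=2 wr=1: ok; after: ALU=3 MUL=0 MEM=1 BR=1, R=6, W=1
[1] MEM needs rd=2 wr=0: ok; after: ALU=3 MUL=0 MEM=0 BR=1, R=4, W=1
[2] ALU needs rd=2 wr=1: WAW; after: ALU=3 MUL=0 MEM=0 BR=1, R=4, W=1
[3] MEM needs rd=1 wr=1: FU; after: ALU=3 MUL=0 MEM=0 BR=1, R=4, W=1
[4] ALU needs rd=2 wr=1: WAW; after: ALU=3 MUL=0 MEM=0 BR=1, R=4, W=1

issued = [0, 1]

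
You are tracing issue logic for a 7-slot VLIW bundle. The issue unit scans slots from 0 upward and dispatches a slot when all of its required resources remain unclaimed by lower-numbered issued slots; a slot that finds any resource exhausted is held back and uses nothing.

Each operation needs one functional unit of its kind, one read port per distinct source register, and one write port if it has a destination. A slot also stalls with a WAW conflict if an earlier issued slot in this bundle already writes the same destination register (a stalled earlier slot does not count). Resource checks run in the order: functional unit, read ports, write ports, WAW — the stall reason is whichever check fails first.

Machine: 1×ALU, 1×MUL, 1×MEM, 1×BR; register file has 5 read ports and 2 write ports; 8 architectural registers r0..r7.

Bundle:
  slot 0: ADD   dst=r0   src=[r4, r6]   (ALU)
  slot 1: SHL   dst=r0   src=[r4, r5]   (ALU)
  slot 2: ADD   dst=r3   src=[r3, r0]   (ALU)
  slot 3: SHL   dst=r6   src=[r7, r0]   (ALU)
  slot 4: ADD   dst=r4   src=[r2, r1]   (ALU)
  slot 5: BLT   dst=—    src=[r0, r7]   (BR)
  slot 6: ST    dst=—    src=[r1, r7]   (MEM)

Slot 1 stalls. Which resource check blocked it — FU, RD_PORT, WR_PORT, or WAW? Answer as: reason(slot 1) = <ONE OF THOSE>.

slot 0 (ALU): ISSUE — free A0,Mu1,Ld1,B1 rp3 wp1
slot 1 (ALU): stall FU — free A0,Mu1,Ld1,B1 rp3 wp1
slot 2 (ALU): stall FU — free A0,Mu1,Ld1,B1 rp3 wp1
slot 3 (ALU): stall FU — free A0,Mu1,Ld1,B1 rp3 wp1
slot 4 (ALU): stall FU — free A0,Mu1,Ld1,B1 rp3 wp1
slot 5 (BR): ISSUE — free A0,Mu1,Ld1,B0 rp1 wp1
slot 6 (MEM): stall RD_PORT — free A0,Mu1,Ld1,B0 rp1 wp1

reason(slot 1) = FU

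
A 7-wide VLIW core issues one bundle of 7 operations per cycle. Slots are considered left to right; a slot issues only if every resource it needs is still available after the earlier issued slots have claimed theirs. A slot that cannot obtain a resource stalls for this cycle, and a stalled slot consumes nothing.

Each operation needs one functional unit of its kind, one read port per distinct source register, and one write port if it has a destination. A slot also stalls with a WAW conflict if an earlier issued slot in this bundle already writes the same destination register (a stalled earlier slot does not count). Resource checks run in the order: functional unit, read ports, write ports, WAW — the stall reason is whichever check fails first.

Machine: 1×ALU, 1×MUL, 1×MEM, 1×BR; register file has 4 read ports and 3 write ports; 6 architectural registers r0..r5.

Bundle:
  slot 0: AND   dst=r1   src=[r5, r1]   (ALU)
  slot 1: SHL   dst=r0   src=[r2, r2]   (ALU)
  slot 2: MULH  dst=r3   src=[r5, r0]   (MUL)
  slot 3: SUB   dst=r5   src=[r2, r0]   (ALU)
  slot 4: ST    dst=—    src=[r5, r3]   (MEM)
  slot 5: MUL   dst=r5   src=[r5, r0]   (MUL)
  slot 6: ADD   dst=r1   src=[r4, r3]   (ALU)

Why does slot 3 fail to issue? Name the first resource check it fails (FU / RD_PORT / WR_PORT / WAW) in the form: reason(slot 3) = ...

reason(slot 3) = FU

  0. ALU→r1 ⇒ go  {0A/1Mu/1Ld/1B | 2r 2w}
  1. ALU→r0 ⇒ no(FU)  {0A/1Mu/1Ld/1B | 2r 2w}
  2. MUL→r3 ⇒ go  {0A/0Mu/1Ld/1B | 0r 1w}
  3. ALU→r5 ⇒ no(FU)  {0A/0Mu/1Ld/1B | 0r 1w}
  4. MEM ⇒ no(RD_PORT)  {0A/0Mu/1Ld/1B | 0r 1w}
  5. MUL→r5 ⇒ no(FU)  {0A/0Mu/1Ld/1B | 0r 1w}
  6. ALU→r1 ⇒ no(FU)  {0A/0Mu/1Ld/1B | 0r 1w}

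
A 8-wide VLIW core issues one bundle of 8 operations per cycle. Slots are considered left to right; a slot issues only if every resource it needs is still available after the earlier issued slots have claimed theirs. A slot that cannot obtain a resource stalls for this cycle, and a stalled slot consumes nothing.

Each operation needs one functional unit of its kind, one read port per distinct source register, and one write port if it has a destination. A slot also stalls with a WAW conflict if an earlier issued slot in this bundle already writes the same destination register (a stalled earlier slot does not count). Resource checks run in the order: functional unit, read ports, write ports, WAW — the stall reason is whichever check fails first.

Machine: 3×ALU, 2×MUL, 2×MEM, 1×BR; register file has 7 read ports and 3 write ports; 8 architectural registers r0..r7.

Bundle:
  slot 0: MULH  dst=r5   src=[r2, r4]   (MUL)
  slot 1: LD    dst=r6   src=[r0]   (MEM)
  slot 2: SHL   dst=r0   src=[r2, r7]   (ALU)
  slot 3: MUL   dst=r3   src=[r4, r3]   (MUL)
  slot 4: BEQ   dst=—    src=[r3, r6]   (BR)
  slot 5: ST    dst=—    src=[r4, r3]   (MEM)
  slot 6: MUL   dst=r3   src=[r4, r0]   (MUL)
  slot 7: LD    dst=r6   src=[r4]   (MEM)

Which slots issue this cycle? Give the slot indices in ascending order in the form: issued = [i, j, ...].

issued = [0, 1, 2, 4]

#0 MUL src=r2,r4 dispatched  <A:3 Mu:1 Ld:2 B:1 rd:5 wr:2>
#1 MEM src=r0 dispatched  <A:3 Mu:1 Ld:1 B:1 rd:4 wr:1>
#2 ALU src=r2,r7 dispatched  <A:2 Mu:1 Ld:1 B:1 rd:2 wr:0>
#3 MUL src=r4,r3 held:WR_PORT  <A:2 Mu:1 Ld:1 B:1 rd:2 wr:0>
#4 BR src=r3,r6 dispatched  <A:2 Mu:1 Ld:1 B:0 rd:0 wr:0>
#5 MEM src=r4,r3 held:RD_PORT  <A:2 Mu:1 Ld:1 B:0 rd:0 wr:0>
#6 MUL src=r4,r0 held:RD_PORT  <A:2 Mu:1 Ld:1 B:0 rd:0 wr:0>
#7 MEM src=r4 held:RD_PORT  <A:2 Mu:1 Ld:1 B:0 rd:0 wr:0>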